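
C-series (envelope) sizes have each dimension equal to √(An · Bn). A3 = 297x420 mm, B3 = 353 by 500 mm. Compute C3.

324 × 458 mm

Short side: √(297 · 353) = √104841 ≈ 323.8 → 324 mm
Long side: √(420 · 500) = √210000 ≈ 458.3 → 458 mm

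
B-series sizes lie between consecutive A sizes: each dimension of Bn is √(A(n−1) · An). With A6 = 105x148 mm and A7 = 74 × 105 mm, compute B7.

88 × 125 mm

Short side: √(105 · 74) = √7770 ≈ 88.1 → 88 mm
Long side: √(148 · 105) = √15540 ≈ 124.7 → 125 mm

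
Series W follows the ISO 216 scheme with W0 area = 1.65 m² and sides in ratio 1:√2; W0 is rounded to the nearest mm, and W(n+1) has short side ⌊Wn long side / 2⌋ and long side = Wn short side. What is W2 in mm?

540 × 764 mm

Let W0's short side be w mm. w · w√2 = 1.65 m² = 1,650,000 mm², so w ≈ 1080.2 mm and w√2 ≈ 1527.6 mm → W0 = 1080 × 1528 mm.
W1: ⌊1528/2⌋ × 1080 = 764 × 1080 mm
W2: ⌊1080/2⌋ × 764 = 540 × 764 mm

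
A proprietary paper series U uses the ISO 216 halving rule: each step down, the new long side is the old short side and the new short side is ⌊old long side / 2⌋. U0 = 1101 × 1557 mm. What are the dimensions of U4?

275 × 389 mm

U1: ⌊1557/2⌋ × 1101 = 778 × 1101 mm
U2: ⌊1101/2⌋ × 778 = 550 × 778 mm
U3: ⌊778/2⌋ × 550 = 389 × 550 mm
U4: ⌊550/2⌋ × 389 = 275 × 389 mm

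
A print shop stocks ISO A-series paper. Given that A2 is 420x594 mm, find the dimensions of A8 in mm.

52 × 74 mm

A3: ⌊594/2⌋ × 420 = 297 × 420 mm
A4: ⌊420/2⌋ × 297 = 210 × 297 mm
A5: ⌊297/2⌋ × 210 = 148 × 210 mm
A6: ⌊210/2⌋ × 148 = 105 × 148 mm
A7: ⌊148/2⌋ × 105 = 74 × 105 mm
A8: ⌊105/2⌋ × 74 = 52 × 74 mm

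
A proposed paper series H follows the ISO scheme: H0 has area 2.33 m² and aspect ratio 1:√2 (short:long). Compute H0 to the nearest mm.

1284 × 1815 mm

Let the short side be w mm. Then w · w√2 = 2.33 m² = 2,330,000 mm².
w² = 2,330,000/√2, so w ≈ 1283.6 mm; long side = w√2 ≈ 1815.2 mm.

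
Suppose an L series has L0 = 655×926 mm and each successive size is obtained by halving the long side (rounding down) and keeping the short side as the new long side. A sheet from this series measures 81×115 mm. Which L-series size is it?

L0: 655 × 926 mm
L1: 463 × 655 mm
L2: 327 × 463 mm
L3: 231 × 327 mm
L4: 163 × 231 mm
L5: 115 × 163 mm
L6: 81 × 115 mm
L7: 57 × 81 mm
→ matches L6.

L6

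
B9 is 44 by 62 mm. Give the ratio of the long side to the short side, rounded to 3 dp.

62 / 44 = 1.409
ISO 216 targets √2 ≈ 1.414; the -0.005 deviation is from mm rounding.

1.409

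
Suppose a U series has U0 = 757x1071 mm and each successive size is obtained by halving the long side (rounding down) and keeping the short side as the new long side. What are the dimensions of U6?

U1: ⌊1071/2⌋ × 757 = 535 × 757 mm
U2: ⌊757/2⌋ × 535 = 378 × 535 mm
U3: ⌊535/2⌋ × 378 = 267 × 378 mm
U4: ⌊378/2⌋ × 267 = 189 × 267 mm
U5: ⌊267/2⌋ × 189 = 133 × 189 mm
U6: ⌊189/2⌋ × 133 = 94 × 133 mm

94 × 133 mm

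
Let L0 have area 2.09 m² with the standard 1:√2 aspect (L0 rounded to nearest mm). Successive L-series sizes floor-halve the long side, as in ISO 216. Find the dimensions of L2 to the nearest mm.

Let L0's short side be w mm. w · w√2 = 2.09 m² = 2,090,000 mm², so w ≈ 1215.7 mm and w√2 ≈ 1719.2 mm → L0 = 1216 × 1719 mm.
L1: ⌊1719/2⌋ × 1216 = 859 × 1216 mm
L2: ⌊1216/2⌋ × 859 = 608 × 859 mm

608 × 859 mm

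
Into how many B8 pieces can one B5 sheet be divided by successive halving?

Each ISO step halves the sheet: 1 × B5 → 2 × B6 → 4 × B7 → 8 × B8
From B5 to B8 is 3 halving steps: 2^3 = 8.

8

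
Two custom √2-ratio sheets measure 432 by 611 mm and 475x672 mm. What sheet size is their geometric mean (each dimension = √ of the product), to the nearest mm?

453 × 641 mm

Short side: √(432 · 475) = √205200 ≈ 453.0 → 453 mm
Long side: √(611 · 672) = √410592 ≈ 640.8 → 641 mm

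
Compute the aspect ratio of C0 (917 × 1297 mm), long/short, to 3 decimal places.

1297 / 917 = 1.414
Matches √2 ≈ 1.414 — the ISO 216 defining ratio.

1.414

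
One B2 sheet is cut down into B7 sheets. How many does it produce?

32

Each ISO step halves the sheet: 1 × B2 → 2 × B3 → 4 × B4 → 8 × B5 → …
From B2 to B7 is 5 halving steps: 2^5 = 32.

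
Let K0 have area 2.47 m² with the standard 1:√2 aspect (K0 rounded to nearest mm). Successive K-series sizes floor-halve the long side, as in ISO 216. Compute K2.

661 × 934 mm

Let K0's short side be w mm. w · w√2 = 2.47 m² = 2,470,000 mm², so w ≈ 1321.6 mm and w√2 ≈ 1869.0 mm → K0 = 1322 × 1869 mm.
K1: ⌊1869/2⌋ × 1322 = 934 × 1322 mm
K2: ⌊1322/2⌋ × 934 = 661 × 934 mm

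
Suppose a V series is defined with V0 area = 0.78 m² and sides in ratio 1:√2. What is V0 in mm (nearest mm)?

Let the short side be w mm. Then w · w√2 = 0.78 m² = 780,000 mm².
w² = 780,000/√2, so w ≈ 742.7 mm; long side = w√2 ≈ 1050.3 mm.

743 × 1050 mm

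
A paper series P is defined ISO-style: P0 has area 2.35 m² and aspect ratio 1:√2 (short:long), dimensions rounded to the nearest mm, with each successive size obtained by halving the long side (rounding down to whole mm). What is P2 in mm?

Let P0's short side be w mm. w · w√2 = 2.35 m² = 2,350,000 mm², so w ≈ 1289.1 mm and w√2 ≈ 1823.0 mm → P0 = 1289 × 1823 mm.
P1: ⌊1823/2⌋ × 1289 = 911 × 1289 mm
P2: ⌊1289/2⌋ × 911 = 644 × 911 mm

644 × 911 mm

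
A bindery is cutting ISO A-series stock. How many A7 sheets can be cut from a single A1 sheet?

Each ISO step halves the sheet: 1 × A1 → 2 × A2 → 4 × A3 → 8 × A4 → …
From A1 to A7 is 6 halving steps: 2^6 = 64.

64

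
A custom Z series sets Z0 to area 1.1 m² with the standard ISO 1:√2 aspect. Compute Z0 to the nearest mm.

Let the short side be w mm. Then w · w√2 = 1.1 m² = 1,100,000 mm².
w² = 1,100,000/√2, so w ≈ 881.9 mm; long side = w√2 ≈ 1247.3 mm.

882 × 1247 mm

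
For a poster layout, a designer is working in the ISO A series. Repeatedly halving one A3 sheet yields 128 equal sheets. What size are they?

A10

128 = 2^7, so 7 halving steps.
A3 → A4 → … → A10 after 7 steps.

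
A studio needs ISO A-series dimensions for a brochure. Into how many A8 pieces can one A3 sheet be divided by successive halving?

32

A3 = 297 × 420 mm; A8 = 52 × 74 mm.
Each halving step doubles the count; 5 steps from A3 to A8.
2^5 = 32.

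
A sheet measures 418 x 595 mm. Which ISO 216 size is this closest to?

Aspect ratio 595/418 ≈ 1.423 — close to the ISO √2 ≈ 1.414.
In the A-series (A0 area = 1 m²): A2 = 420 × 594 mm.
Off by 3 mm total — nearest standard size.

A2 (420 × 594 mm)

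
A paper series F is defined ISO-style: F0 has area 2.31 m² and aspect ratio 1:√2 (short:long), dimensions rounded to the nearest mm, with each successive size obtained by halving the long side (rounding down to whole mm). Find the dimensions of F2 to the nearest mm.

Let F0's short side be w mm. w · w√2 = 2.31 m² = 2,310,000 mm², so w ≈ 1278.1 mm and w√2 ≈ 1807.4 mm → F0 = 1278 × 1807 mm.
F1: ⌊1807/2⌋ × 1278 = 903 × 1278 mm
F2: ⌊1278/2⌋ × 903 = 639 × 903 mm

639 × 903 mm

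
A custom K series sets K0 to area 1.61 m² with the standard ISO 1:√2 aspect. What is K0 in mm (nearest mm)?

Let the short side be w mm. Then w · w√2 = 1.61 m² = 1,610,000 mm².
w² = 1,610,000/√2, so w ≈ 1067.0 mm; long side = w√2 ≈ 1508.9 mm.

1067 × 1509 mm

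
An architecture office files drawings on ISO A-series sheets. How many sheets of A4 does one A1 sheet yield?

A1 = 594 × 841 mm; A4 = 210 × 297 mm.
Each halving step doubles the count; 3 steps from A1 to A4.
2^3 = 8.

8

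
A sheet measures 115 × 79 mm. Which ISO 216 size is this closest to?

C7 (81 × 114 mm)

Aspect ratio 115/79 ≈ 1.456 (ISO target is √2 ≈ 1.414).
In the C-series (envelope sizes, between A and B): C7 = 81 × 114 mm.
Off by 3 mm total — nearest standard size.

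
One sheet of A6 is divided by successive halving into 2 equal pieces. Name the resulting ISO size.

2 = 2^1, so 1 halving step.
A6 → A7 → … → A7 after 1 step.

A7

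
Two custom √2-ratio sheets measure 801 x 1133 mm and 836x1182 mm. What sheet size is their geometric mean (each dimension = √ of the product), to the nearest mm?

Short side: √(801 · 836) = √669636 ≈ 818.3 → 818 mm
Long side: √(1133 · 1182) = √1339206 ≈ 1157.2 → 1157 mm

818 × 1157 mm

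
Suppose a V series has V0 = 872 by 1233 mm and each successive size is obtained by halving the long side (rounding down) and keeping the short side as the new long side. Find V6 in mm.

V1 = 616 × 872 mm (from V0 by 1 halving).
V2: ⌊872/2⌋ × 616 = 436 × 616 mm
V3: ⌊616/2⌋ × 436 = 308 × 436 mm
V4: ⌊436/2⌋ × 308 = 218 × 308 mm
V5: ⌊308/2⌋ × 218 = 154 × 218 mm
V6: ⌊218/2⌋ × 154 = 109 × 154 mm

109 × 154 mm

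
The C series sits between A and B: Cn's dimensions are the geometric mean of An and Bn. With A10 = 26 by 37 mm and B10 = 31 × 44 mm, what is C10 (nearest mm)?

Short side: √(26 · 31) = √806 ≈ 28.4 → 28 mm
Long side: √(37 · 44) = √1628 ≈ 40.3 → 40 mm

28 × 40 mm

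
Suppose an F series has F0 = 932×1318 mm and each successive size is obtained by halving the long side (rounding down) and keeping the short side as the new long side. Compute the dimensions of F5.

164 × 233 mm

F1: ⌊1318/2⌋ × 932 = 659 × 932 mm
F2: ⌊932/2⌋ × 659 = 466 × 659 mm
F3: ⌊659/2⌋ × 466 = 329 × 466 mm
F4: ⌊466/2⌋ × 329 = 233 × 329 mm
F5: ⌊329/2⌋ × 233 = 164 × 233 mm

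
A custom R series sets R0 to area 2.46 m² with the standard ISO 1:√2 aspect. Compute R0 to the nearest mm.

Let the short side be w mm. Then w · w√2 = 2.46 m² = 2,460,000 mm².
w² = 2,460,000/√2, so w ≈ 1318.9 mm; long side = w√2 ≈ 1865.2 mm.

1319 × 1865 mm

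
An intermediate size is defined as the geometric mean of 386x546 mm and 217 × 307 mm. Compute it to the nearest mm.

289 × 409 mm

Short side: √(386 · 217) = √83762 ≈ 289.4 → 289 mm
Long side: √(546 · 307) = √167622 ≈ 409.4 → 409 mm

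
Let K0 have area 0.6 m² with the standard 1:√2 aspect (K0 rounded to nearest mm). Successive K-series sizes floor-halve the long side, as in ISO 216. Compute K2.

Let K0's short side be w mm. w · w√2 = 0.6 m² = 600,000 mm², so w ≈ 651.4 mm and w√2 ≈ 921.2 mm → K0 = 651 × 921 mm.
K1: ⌊921/2⌋ × 651 = 460 × 651 mm
K2: ⌊651/2⌋ × 460 = 325 × 460 mm

325 × 460 mm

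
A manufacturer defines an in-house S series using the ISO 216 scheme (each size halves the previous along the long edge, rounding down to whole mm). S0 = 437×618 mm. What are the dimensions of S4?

S1: ⌊618/2⌋ × 437 = 309 × 437 mm
S2: ⌊437/2⌋ × 309 = 218 × 309 mm
S3: ⌊309/2⌋ × 218 = 154 × 218 mm
S4: ⌊218/2⌋ × 154 = 109 × 154 mm

109 × 154 mm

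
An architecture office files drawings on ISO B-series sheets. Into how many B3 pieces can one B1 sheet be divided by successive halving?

Each ISO step halves the sheet: 1 × B1 → 2 × B2 → 4 × B3
From B1 to B3 is 2 halving steps: 2^2 = 4.

4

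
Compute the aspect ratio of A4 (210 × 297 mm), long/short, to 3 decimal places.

1.414

297 / 210 = 1.414
Matches √2 ≈ 1.414 — the ISO 216 defining ratio.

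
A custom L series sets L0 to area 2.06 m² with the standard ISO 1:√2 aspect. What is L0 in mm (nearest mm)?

1207 × 1707 mm

Let the short side be w mm. Then w · w√2 = 2.06 m² = 2,060,000 mm².
w² = 2,060,000/√2, so w ≈ 1206.9 mm; long side = w√2 ≈ 1706.8 mm.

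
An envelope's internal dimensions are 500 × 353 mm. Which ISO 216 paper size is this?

Aspect ratio 500/353 ≈ 1.416 — close to the ISO √2 ≈ 1.414.
In the B-series (B0 = 1000 × 1414 mm): B3 = 353 × 500 mm.

B3 (353 × 500 mm)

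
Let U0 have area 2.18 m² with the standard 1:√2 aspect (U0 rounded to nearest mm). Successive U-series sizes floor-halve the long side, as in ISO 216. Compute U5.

219 × 310 mm

Let U0's short side be w mm. w · w√2 = 2.18 m² = 2,180,000 mm², so w ≈ 1241.6 mm and w√2 ≈ 1755.8 mm → U0 = 1242 × 1756 mm.
U1: ⌊1756/2⌋ × 1242 = 878 × 1242 mm
U2: ⌊1242/2⌋ × 878 = 621 × 878 mm
U3: ⌊878/2⌋ × 621 = 439 × 621 mm
U4: ⌊621/2⌋ × 439 = 310 × 439 mm
U5: ⌊439/2⌋ × 310 = 219 × 310 mm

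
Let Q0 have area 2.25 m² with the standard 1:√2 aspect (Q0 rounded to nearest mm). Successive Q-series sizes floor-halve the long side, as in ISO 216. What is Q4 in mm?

Let Q0's short side be w mm. w · w√2 = 2.25 m² = 2,250,000 mm², so w ≈ 1261.3 mm and w√2 ≈ 1783.8 mm → Q0 = 1261 × 1784 mm.
Q1: ⌊1784/2⌋ × 1261 = 892 × 1261 mm
Q2: ⌊1261/2⌋ × 892 = 630 × 892 mm
Q3: ⌊892/2⌋ × 630 = 446 × 630 mm
Q4: ⌊630/2⌋ × 446 = 315 × 446 mm

315 × 446 mm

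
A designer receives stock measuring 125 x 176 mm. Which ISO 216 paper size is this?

Aspect ratio 176/125 ≈ 1.408 — close to the ISO √2 ≈ 1.414.
In the B-series (B0 = 1000 × 1414 mm): B6 = 125 × 176 mm.

B6 (125 × 176 mm)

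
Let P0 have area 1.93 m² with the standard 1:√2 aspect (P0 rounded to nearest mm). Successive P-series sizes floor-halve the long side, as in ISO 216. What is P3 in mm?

413 × 584 mm

Let P0's short side be w mm. w · w√2 = 1.93 m² = 1,930,000 mm², so w ≈ 1168.2 mm and w√2 ≈ 1652.1 mm → P0 = 1168 × 1652 mm.
P1: ⌊1652/2⌋ × 1168 = 826 × 1168 mm
P2: ⌊1168/2⌋ × 826 = 584 × 826 mm
P3: ⌊826/2⌋ × 584 = 413 × 584 mm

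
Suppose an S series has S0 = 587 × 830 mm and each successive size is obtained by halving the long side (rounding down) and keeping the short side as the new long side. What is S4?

S1: ⌊830/2⌋ × 587 = 415 × 587 mm
S2: ⌊587/2⌋ × 415 = 293 × 415 mm
S3: ⌊415/2⌋ × 293 = 207 × 293 mm
S4: ⌊293/2⌋ × 207 = 146 × 207 mm

146 × 207 mm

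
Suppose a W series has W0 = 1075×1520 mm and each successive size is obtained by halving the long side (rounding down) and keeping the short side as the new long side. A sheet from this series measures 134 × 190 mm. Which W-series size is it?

W0: 1075 × 1520 mm
W1: 760 × 1075 mm
W2: 537 × 760 mm
W3: 380 × 537 mm
W4: 268 × 380 mm
W5: 190 × 268 mm
W6: 134 × 190 mm
W7: 95 × 134 mm
→ matches W6.

W6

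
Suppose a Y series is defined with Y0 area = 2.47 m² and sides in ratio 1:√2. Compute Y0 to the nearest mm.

Let the short side be w mm. Then w · w√2 = 2.47 m² = 2,470,000 mm².
w² = 2,470,000/√2, so w ≈ 1321.6 mm; long side = w√2 ≈ 1869.0 mm.

1322 × 1869 mm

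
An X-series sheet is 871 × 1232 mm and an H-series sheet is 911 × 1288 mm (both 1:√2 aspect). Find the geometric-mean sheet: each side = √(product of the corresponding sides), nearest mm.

Short side: √(871 · 911) = √793481 ≈ 890.8 → 891 mm
Long side: √(1232 · 1288) = √1586816 ≈ 1259.7 → 1260 mm

891 × 1260 mm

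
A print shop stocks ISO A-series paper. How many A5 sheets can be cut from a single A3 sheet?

4

Each ISO step halves the sheet: 1 × A3 → 2 × A4 → 4 × A5
From A3 to A5 is 2 halving steps: 2^2 = 4.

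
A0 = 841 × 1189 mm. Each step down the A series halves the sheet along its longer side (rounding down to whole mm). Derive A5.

148 × 210 mm

A1: ⌊1189/2⌋ × 841 = 594 × 841 mm
A2: ⌊841/2⌋ × 594 = 420 × 594 mm
A3: ⌊594/2⌋ × 420 = 297 × 420 mm
A4: ⌊420/2⌋ × 297 = 210 × 297 mm
A5: ⌊297/2⌋ × 210 = 148 × 210 mm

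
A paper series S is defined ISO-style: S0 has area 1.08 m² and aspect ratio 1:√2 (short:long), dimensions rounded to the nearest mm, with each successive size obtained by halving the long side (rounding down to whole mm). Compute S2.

437 × 618 mm

Let S0's short side be w mm. w · w√2 = 1.08 m² = 1,080,000 mm², so w ≈ 873.9 mm and w√2 ≈ 1235.9 mm → S0 = 874 × 1236 mm.
S1: ⌊1236/2⌋ × 874 = 618 × 874 mm
S2: ⌊874/2⌋ × 618 = 437 × 618 mm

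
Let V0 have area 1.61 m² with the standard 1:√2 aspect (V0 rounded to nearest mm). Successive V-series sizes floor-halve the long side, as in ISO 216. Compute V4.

266 × 377 mm

Let V0's short side be w mm. w · w√2 = 1.61 m² = 1,610,000 mm², so w ≈ 1067.0 mm and w√2 ≈ 1508.9 mm → V0 = 1067 × 1509 mm.
V1: ⌊1509/2⌋ × 1067 = 754 × 1067 mm
V2: ⌊1067/2⌋ × 754 = 533 × 754 mm
V3: ⌊754/2⌋ × 533 = 377 × 533 mm
V4: ⌊533/2⌋ × 377 = 266 × 377 mm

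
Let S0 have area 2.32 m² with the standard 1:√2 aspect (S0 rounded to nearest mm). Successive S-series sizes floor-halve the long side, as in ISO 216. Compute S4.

320 × 452 mm

Let S0's short side be w mm. w · w√2 = 2.32 m² = 2,320,000 mm², so w ≈ 1280.8 mm and w√2 ≈ 1811.3 mm → S0 = 1281 × 1811 mm.
S1: ⌊1811/2⌋ × 1281 = 905 × 1281 mm
S2: ⌊1281/2⌋ × 905 = 640 × 905 mm
S3: ⌊905/2⌋ × 640 = 452 × 640 mm
S4: ⌊640/2⌋ × 452 = 320 × 452 mm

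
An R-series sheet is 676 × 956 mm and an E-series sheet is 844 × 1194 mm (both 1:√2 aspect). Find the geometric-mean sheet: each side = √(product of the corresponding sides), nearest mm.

Short side: √(676 · 844) = √570544 ≈ 755.3 → 755 mm
Long side: √(956 · 1194) = √1141464 ≈ 1068.4 → 1068 mm

755 × 1068 mm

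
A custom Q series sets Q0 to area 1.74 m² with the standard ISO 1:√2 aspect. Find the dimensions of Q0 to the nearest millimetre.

1109 × 1569 mm

Let the short side be w mm. Then w · w√2 = 1.74 m² = 1,740,000 mm².
w² = 1,740,000/√2, so w ≈ 1109.2 mm; long side = w√2 ≈ 1568.7 mm.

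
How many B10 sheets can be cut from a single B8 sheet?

4

Each ISO step halves the sheet: 1 × B8 → 2 × B9 → 4 × B10
From B8 to B10 is 2 halving steps: 2^2 = 4.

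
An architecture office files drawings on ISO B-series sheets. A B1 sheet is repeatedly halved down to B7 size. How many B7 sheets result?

64

Each ISO step halves the sheet: 1 × B1 → 2 × B2 → 4 × B3 → 8 × B4 → …
From B1 to B7 is 6 halving steps: 2^6 = 64.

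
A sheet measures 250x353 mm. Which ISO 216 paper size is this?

Aspect ratio 353/250 ≈ 1.412 — close to the ISO √2 ≈ 1.414.
In the B-series (B0 = 1000 × 1414 mm): B4 = 250 × 353 mm.

B4 (250 × 353 mm)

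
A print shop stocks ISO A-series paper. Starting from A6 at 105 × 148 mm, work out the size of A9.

37 × 52 mm

A7: ⌊148/2⌋ × 105 = 74 × 105 mm
A8: ⌊105/2⌋ × 74 = 52 × 74 mm
A9: ⌊74/2⌋ × 52 = 37 × 52 mm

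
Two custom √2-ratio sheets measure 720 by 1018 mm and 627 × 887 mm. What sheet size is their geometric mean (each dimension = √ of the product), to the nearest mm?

Short side: √(720 · 627) = √451440 ≈ 671.9 → 672 mm
Long side: √(1018 · 887) = √902966 ≈ 950.2 → 950 mm

672 × 950 mm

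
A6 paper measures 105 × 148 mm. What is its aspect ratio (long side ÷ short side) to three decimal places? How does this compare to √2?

1.410

148 / 105 = 1.410
ISO 216 targets √2 ≈ 1.414; the -0.005 deviation is from mm rounding.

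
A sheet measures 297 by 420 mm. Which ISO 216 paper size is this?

Aspect ratio 420/297 ≈ 1.414 — close to the ISO √2 ≈ 1.414.
In the A-series (A0 area = 1 m²): A3 = 297 × 420 mm.

A3 (297 × 420 mm)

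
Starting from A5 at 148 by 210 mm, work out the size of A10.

26 × 37 mm

A6: ⌊210/2⌋ × 148 = 105 × 148 mm
A7: ⌊148/2⌋ × 105 = 74 × 105 mm
A8: ⌊105/2⌋ × 74 = 52 × 74 mm
A9: ⌊74/2⌋ × 52 = 37 × 52 mm
A10: ⌊52/2⌋ × 37 = 26 × 37 mm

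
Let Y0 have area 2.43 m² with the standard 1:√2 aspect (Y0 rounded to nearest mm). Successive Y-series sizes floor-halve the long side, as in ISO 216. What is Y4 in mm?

Let Y0's short side be w mm. w · w√2 = 2.43 m² = 2,430,000 mm², so w ≈ 1310.8 mm and w√2 ≈ 1853.8 mm → Y0 = 1311 × 1854 mm.
Y1: ⌊1854/2⌋ × 1311 = 927 × 1311 mm
Y2: ⌊1311/2⌋ × 927 = 655 × 927 mm
Y3: ⌊927/2⌋ × 655 = 463 × 655 mm
Y4: ⌊655/2⌋ × 463 = 327 × 463 mm

327 × 463 mm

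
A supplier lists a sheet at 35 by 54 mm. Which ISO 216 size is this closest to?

A9 (37 × 52 mm)

Aspect ratio 54/35 ≈ 1.543 (ISO target is √2 ≈ 1.414).
In the A-series (A0 area = 1 m²): A9 = 37 × 52 mm.
Off by 4 mm total — nearest standard size.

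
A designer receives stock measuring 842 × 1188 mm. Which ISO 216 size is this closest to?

A0 (841 × 1189 mm)

Aspect ratio 1188/842 ≈ 1.411 — close to the ISO √2 ≈ 1.414.
In the A-series (A0 area = 1 m²): A0 = 841 × 1189 mm.
Off by 2 mm total — nearest standard size.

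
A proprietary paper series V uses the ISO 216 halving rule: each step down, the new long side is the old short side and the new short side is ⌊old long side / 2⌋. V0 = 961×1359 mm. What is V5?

V1 = 679 × 961 mm (from V0 by 1 halving).
V2: ⌊961/2⌋ × 679 = 480 × 679 mm
V3: ⌊679/2⌋ × 480 = 339 × 480 mm
V4: ⌊480/2⌋ × 339 = 240 × 339 mm
V5: ⌊339/2⌋ × 240 = 169 × 240 mm

169 × 240 mm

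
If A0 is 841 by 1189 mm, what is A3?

297 × 420 mm

A1: ⌊1189/2⌋ × 841 = 594 × 841 mm
A2: ⌊841/2⌋ × 594 = 420 × 594 mm
A3: ⌊594/2⌋ × 420 = 297 × 420 mm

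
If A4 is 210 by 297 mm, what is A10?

26 × 37 mm

A5: ⌊297/2⌋ × 210 = 148 × 210 mm
A6: ⌊210/2⌋ × 148 = 105 × 148 mm
A7: ⌊148/2⌋ × 105 = 74 × 105 mm
A8: ⌊105/2⌋ × 74 = 52 × 74 mm
A9: ⌊74/2⌋ × 52 = 37 × 52 mm
A10: ⌊52/2⌋ × 37 = 26 × 37 mm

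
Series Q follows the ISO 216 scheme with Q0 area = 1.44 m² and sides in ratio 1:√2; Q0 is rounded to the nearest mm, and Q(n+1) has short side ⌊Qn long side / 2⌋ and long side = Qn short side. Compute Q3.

Let Q0's short side be w mm. w · w√2 = 1.44 m² = 1,440,000 mm², so w ≈ 1009.1 mm and w√2 ≈ 1427.0 mm → Q0 = 1009 × 1427 mm.
Q1: ⌊1427/2⌋ × 1009 = 713 × 1009 mm
Q2: ⌊1009/2⌋ × 713 = 504 × 713 mm
Q3: ⌊713/2⌋ × 504 = 356 × 504 mm

356 × 504 mm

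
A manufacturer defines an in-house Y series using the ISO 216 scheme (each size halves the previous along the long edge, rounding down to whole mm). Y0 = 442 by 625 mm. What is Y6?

55 × 78 mm

Y1: ⌊625/2⌋ × 442 = 312 × 442 mm
Y2: ⌊442/2⌋ × 312 = 221 × 312 mm
Y3: ⌊312/2⌋ × 221 = 156 × 221 mm
Y4: ⌊221/2⌋ × 156 = 110 × 156 mm
Y5: ⌊156/2⌋ × 110 = 78 × 110 mm
Y6: ⌊110/2⌋ × 78 = 55 × 78 mm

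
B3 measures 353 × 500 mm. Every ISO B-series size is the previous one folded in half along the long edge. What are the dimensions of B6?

125 × 176 mm

B4: ⌊500/2⌋ × 353 = 250 × 353 mm
B5: ⌊353/2⌋ × 250 = 176 × 250 mm
B6: ⌊250/2⌋ × 176 = 125 × 176 mm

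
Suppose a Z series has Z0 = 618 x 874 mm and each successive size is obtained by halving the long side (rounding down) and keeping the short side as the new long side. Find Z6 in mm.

Z1 = 437 × 618 mm (from Z0 by 1 halving).
Z2: ⌊618/2⌋ × 437 = 309 × 437 mm
Z3: ⌊437/2⌋ × 309 = 218 × 309 mm
Z4: ⌊309/2⌋ × 218 = 154 × 218 mm
Z5: ⌊218/2⌋ × 154 = 109 × 154 mm
Z6: ⌊154/2⌋ × 109 = 77 × 109 mm

77 × 109 mm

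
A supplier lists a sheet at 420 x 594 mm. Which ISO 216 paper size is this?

Aspect ratio 594/420 ≈ 1.414 — close to the ISO √2 ≈ 1.414.
In the A-series (A0 area = 1 m²): A2 = 420 × 594 mm.

A2 (420 × 594 mm)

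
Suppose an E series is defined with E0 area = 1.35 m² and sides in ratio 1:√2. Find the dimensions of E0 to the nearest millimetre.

Let the short side be w mm. Then w · w√2 = 1.35 m² = 1,350,000 mm².
w² = 1,350,000/√2, so w ≈ 977.0 mm; long side = w√2 ≈ 1381.7 mm.

977 × 1382 mm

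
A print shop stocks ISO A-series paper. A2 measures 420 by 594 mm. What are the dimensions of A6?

105 × 148 mm

A3: ⌊594/2⌋ × 420 = 297 × 420 mm
A4: ⌊420/2⌋ × 297 = 210 × 297 mm
A5: ⌊297/2⌋ × 210 = 148 × 210 mm
A6: ⌊210/2⌋ × 148 = 105 × 148 mm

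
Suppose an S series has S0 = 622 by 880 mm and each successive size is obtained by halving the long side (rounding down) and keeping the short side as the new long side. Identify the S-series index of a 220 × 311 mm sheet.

S3

S0: 622 × 880 mm
S1: 440 × 622 mm
S2: 311 × 440 mm
S3: 220 × 311 mm
S4: 155 × 220 mm
→ matches S3.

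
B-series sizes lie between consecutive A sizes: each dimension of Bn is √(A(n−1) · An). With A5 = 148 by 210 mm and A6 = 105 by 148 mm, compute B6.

Short side: √(148 · 105) = √15540 ≈ 124.7 → 125 mm
Long side: √(210 · 148) = √31080 ≈ 176.3 → 176 mm

125 × 176 mm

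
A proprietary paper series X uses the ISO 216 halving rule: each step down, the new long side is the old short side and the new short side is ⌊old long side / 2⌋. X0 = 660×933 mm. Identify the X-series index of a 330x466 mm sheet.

X2

X0: 660 × 933 mm
X1: 466 × 660 mm
X2: 330 × 466 mm
X3: 233 × 330 mm
→ matches X2.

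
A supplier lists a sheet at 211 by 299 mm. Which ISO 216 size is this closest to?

Aspect ratio 299/211 ≈ 1.417 — close to the ISO √2 ≈ 1.414.
In the A-series (A0 area = 1 m²): A4 = 210 × 297 mm.
Off by 3 mm total — nearest standard size.

A4 (210 × 297 mm)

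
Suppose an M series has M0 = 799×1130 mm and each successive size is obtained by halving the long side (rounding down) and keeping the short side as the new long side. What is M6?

M1 = 565 × 799 mm (from M0 by 1 halving).
M2: ⌊799/2⌋ × 565 = 399 × 565 mm
M3: ⌊565/2⌋ × 399 = 282 × 399 mm
M4: ⌊399/2⌋ × 282 = 199 × 282 mm
M5: ⌊282/2⌋ × 199 = 141 × 199 mm
M6: ⌊199/2⌋ × 141 = 99 × 141 mm

99 × 141 mm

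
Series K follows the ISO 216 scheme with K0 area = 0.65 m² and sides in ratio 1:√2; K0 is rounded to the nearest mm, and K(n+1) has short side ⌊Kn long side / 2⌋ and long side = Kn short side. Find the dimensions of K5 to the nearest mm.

119 × 169 mm

Let K0's short side be w mm. w · w√2 = 0.65 m² = 650,000 mm², so w ≈ 678.0 mm and w√2 ≈ 958.8 mm → K0 = 678 × 959 mm.
K1: ⌊959/2⌋ × 678 = 479 × 678 mm
K2: ⌊678/2⌋ × 479 = 339 × 479 mm
K3: ⌊479/2⌋ × 339 = 239 × 339 mm
K4: ⌊339/2⌋ × 239 = 169 × 239 mm
K5: ⌊239/2⌋ × 169 = 119 × 169 mm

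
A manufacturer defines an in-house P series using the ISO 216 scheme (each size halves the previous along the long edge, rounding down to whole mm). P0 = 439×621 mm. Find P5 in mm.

P1: ⌊621/2⌋ × 439 = 310 × 439 mm
P2: ⌊439/2⌋ × 310 = 219 × 310 mm
P3: ⌊310/2⌋ × 219 = 155 × 219 mm
P4: ⌊219/2⌋ × 155 = 109 × 155 mm
P5: ⌊155/2⌋ × 109 = 77 × 109 mm

77 × 109 mm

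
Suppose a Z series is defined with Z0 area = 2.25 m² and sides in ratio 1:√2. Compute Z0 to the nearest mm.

1261 × 1784 mm

Let the short side be w mm. Then w · w√2 = 2.25 m² = 2,250,000 mm².
w² = 2,250,000/√2, so w ≈ 1261.3 mm; long side = w√2 ≈ 1783.8 mm.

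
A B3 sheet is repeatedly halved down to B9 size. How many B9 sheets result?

64

B3 = 353 × 500 mm; B9 = 44 × 62 mm.
Each halving step doubles the count; 6 steps from B3 to B9.
2^6 = 64.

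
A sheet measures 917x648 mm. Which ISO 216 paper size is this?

Aspect ratio 917/648 ≈ 1.415 — close to the ISO √2 ≈ 1.414.
In the C-series (envelope sizes, between A and B): C1 = 648 × 917 mm.

C1 (648 × 917 mm)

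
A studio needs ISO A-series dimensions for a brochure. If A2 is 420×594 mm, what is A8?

A3: ⌊594/2⌋ × 420 = 297 × 420 mm
A4: ⌊420/2⌋ × 297 = 210 × 297 mm
A5: ⌊297/2⌋ × 210 = 148 × 210 mm
A6: ⌊210/2⌋ × 148 = 105 × 148 mm
A7: ⌊148/2⌋ × 105 = 74 × 105 mm
A8: ⌊105/2⌋ × 74 = 52 × 74 mm

52 × 74 mm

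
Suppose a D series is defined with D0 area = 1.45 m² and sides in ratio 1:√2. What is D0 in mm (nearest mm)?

1013 × 1432 mm

Let the short side be w mm. Then w · w√2 = 1.45 m² = 1,450,000 mm².
w² = 1,450,000/√2, so w ≈ 1012.6 mm; long side = w√2 ≈ 1432.0 mm.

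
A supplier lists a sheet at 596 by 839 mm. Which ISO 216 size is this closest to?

Aspect ratio 839/596 ≈ 1.408 — close to the ISO √2 ≈ 1.414.
In the A-series (A0 area = 1 m²): A1 = 594 × 841 mm.
Off by 4 mm total — nearest standard size.

A1 (594 × 841 mm)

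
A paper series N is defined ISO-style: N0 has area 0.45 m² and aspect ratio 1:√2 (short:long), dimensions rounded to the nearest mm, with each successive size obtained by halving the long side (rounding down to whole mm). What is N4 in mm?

Let N0's short side be w mm. w · w√2 = 0.45 m² = 450,000 mm², so w ≈ 564.1 mm and w√2 ≈ 797.7 mm → N0 = 564 × 798 mm.
N1: ⌊798/2⌋ × 564 = 399 × 564 mm
N2: ⌊564/2⌋ × 399 = 282 × 399 mm
N3: ⌊399/2⌋ × 282 = 199 × 282 mm
N4: ⌊282/2⌋ × 199 = 141 × 199 mm

141 × 199 mm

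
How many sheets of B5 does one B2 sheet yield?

8

Each ISO step halves the sheet: 1 × B2 → 2 × B3 → 4 × B4 → 8 × B5
From B2 to B5 is 3 halving steps: 2^3 = 8.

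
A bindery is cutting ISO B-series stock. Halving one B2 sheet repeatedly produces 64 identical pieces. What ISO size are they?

B8

64 = 2^6, so 6 halving steps.
B2 → B3 → … → B8 after 6 steps.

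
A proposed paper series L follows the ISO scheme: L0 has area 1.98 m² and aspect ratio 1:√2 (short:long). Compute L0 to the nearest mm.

Let the short side be w mm. Then w · w√2 = 1.98 m² = 1,980,000 mm².
w² = 1,980,000/√2, so w ≈ 1183.2 mm; long side = w√2 ≈ 1673.4 mm.

1183 × 1673 mm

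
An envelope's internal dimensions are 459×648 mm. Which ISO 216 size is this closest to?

Aspect ratio 648/459 ≈ 1.412 — close to the ISO √2 ≈ 1.414.
In the C-series (envelope sizes, between A and B): C2 = 458 × 648 mm.
Off by 1 mm total — nearest standard size.

C2 (458 × 648 mm)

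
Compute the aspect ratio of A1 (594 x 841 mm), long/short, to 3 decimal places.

1.416

841 / 594 = 1.416
ISO 216 targets √2 ≈ 1.414; the +0.002 deviation is from mm rounding.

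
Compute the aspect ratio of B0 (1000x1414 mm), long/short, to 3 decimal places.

1414 / 1000 = 1.414
Matches √2 ≈ 1.414 — the ISO 216 defining ratio.

1.414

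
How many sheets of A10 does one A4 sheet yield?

64

A4 = 210 × 297 mm; A10 = 26 × 37 mm.
Each halving step doubles the count; 6 steps from A4 to A10.
2^6 = 64.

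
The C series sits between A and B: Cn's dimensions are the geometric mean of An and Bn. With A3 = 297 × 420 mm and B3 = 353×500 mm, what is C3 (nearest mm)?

Short side: √(297 · 353) = √104841 ≈ 323.8 → 324 mm
Long side: √(420 · 500) = √210000 ≈ 458.3 → 458 mm

324 × 458 mm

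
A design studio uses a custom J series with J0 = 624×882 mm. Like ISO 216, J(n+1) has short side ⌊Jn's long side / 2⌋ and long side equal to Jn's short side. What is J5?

J1 = 441 × 624 mm (from J0 by 1 halving).
J2: ⌊624/2⌋ × 441 = 312 × 441 mm
J3: ⌊441/2⌋ × 312 = 220 × 312 mm
J4: ⌊312/2⌋ × 220 = 156 × 220 mm
J5: ⌊220/2⌋ × 156 = 110 × 156 mm

110 × 156 mm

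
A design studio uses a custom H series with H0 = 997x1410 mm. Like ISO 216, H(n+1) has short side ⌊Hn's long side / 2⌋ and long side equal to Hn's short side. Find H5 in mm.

H1: ⌊1410/2⌋ × 997 = 705 × 997 mm
H2: ⌊997/2⌋ × 705 = 498 × 705 mm
H3: ⌊705/2⌋ × 498 = 352 × 498 mm
H4: ⌊498/2⌋ × 352 = 249 × 352 mm
H5: ⌊352/2⌋ × 249 = 176 × 249 mm

176 × 249 mm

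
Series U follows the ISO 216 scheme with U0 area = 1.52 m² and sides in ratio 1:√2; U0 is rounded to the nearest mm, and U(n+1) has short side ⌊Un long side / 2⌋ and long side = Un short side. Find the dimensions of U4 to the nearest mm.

259 × 366 mm

Let U0's short side be w mm. w · w√2 = 1.52 m² = 1,520,000 mm², so w ≈ 1036.7 mm and w√2 ≈ 1466.2 mm → U0 = 1037 × 1466 mm.
U1: ⌊1466/2⌋ × 1037 = 733 × 1037 mm
U2: ⌊1037/2⌋ × 733 = 518 × 733 mm
U3: ⌊733/2⌋ × 518 = 366 × 518 mm
U4: ⌊518/2⌋ × 366 = 259 × 366 mm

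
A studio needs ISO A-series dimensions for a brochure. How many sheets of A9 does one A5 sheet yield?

16

Each ISO step halves the sheet: 1 × A5 → 2 × A6 → 4 × A7 → 8 × A8 → …
From A5 to A9 is 4 halving steps: 2^4 = 16.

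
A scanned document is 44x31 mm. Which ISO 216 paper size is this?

B10 (31 × 44 mm)

Aspect ratio 44/31 ≈ 1.419 — close to the ISO √2 ≈ 1.414.
In the B-series (B0 = 1000 × 1414 mm): B10 = 31 × 44 mm.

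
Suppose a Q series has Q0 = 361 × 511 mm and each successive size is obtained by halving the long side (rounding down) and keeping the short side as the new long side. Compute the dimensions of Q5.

Q1: ⌊511/2⌋ × 361 = 255 × 361 mm
Q2: ⌊361/2⌋ × 255 = 180 × 255 mm
Q3: ⌊255/2⌋ × 180 = 127 × 180 mm
Q4: ⌊180/2⌋ × 127 = 90 × 127 mm
Q5: ⌊127/2⌋ × 90 = 63 × 90 mm

63 × 90 mm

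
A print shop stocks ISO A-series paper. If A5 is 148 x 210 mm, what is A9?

A6: ⌊210/2⌋ × 148 = 105 × 148 mm
A7: ⌊148/2⌋ × 105 = 74 × 105 mm
A8: ⌊105/2⌋ × 74 = 52 × 74 mm
A9: ⌊74/2⌋ × 52 = 37 × 52 mm

37 × 52 mm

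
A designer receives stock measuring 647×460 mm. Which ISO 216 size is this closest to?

C2 (458 × 648 mm)

Aspect ratio 647/460 ≈ 1.407 — close to the ISO √2 ≈ 1.414.
In the C-series (envelope sizes, between A and B): C2 = 458 × 648 mm.
Off by 3 mm total — nearest standard size.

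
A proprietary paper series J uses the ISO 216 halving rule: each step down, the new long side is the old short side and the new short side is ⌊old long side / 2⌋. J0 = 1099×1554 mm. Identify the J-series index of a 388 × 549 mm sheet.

J3

J0: 1099 × 1554 mm
J1: 777 × 1099 mm
J2: 549 × 777 mm
J3: 388 × 549 mm
J4: 274 × 388 mm
→ matches J3.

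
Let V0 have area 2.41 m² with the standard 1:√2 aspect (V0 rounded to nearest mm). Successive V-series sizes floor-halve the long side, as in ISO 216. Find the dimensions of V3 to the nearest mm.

461 × 652 mm

Let V0's short side be w mm. w · w√2 = 2.41 m² = 2,410,000 mm², so w ≈ 1305.4 mm and w√2 ≈ 1846.1 mm → V0 = 1305 × 1846 mm.
V1: ⌊1846/2⌋ × 1305 = 923 × 1305 mm
V2: ⌊1305/2⌋ × 923 = 652 × 923 mm
V3: ⌊923/2⌋ × 652 = 461 × 652 mm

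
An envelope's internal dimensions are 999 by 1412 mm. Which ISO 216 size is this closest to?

B0 (1000 × 1414 mm)

Aspect ratio 1412/999 ≈ 1.413 — close to the ISO √2 ≈ 1.414.
In the B-series (B0 = 1000 × 1414 mm): B0 = 1000 × 1414 mm.
Off by 3 mm total — nearest standard size.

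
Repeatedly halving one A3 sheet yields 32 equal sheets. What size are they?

32 = 2^5, so 5 halving steps.
A3 → A4 → … → A8 after 5 steps.

A8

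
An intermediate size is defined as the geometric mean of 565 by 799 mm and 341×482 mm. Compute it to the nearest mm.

439 × 621 mm

Short side: √(565 · 341) = √192665 ≈ 438.9 → 439 mm
Long side: √(799 · 482) = √385118 ≈ 620.6 → 621 mm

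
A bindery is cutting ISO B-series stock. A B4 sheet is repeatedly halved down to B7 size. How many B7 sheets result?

8

Each ISO step halves the sheet: 1 × B4 → 2 × B5 → 4 × B6 → 8 × B7
From B4 to B7 is 3 halving steps: 2^3 = 8.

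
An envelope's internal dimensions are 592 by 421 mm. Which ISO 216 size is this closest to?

Aspect ratio 592/421 ≈ 1.406 — close to the ISO √2 ≈ 1.414.
In the A-series (A0 area = 1 m²): A2 = 420 × 594 mm.
Off by 3 mm total — nearest standard size.

A2 (420 × 594 mm)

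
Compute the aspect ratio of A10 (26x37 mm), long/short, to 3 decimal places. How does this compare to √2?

37 / 26 = 1.423
ISO 216 targets √2 ≈ 1.414; the +0.009 deviation is from mm rounding.

1.423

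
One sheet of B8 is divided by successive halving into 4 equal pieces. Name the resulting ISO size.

B10

4 = 2^2, so 2 halving steps.
B8 → B9 → … → B10 after 2 steps.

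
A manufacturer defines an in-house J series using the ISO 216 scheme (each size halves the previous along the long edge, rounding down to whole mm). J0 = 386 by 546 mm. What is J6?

48 × 68 mm

J1 = 273 × 386 mm (from J0 by 1 halving).
J2: ⌊386/2⌋ × 273 = 193 × 273 mm
J3: ⌊273/2⌋ × 193 = 136 × 193 mm
J4: ⌊193/2⌋ × 136 = 96 × 136 mm
J5: ⌊136/2⌋ × 96 = 68 × 96 mm
J6: ⌊96/2⌋ × 68 = 48 × 68 mm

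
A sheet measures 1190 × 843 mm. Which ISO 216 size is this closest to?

Aspect ratio 1190/843 ≈ 1.412 — close to the ISO √2 ≈ 1.414.
In the A-series (A0 area = 1 m²): A0 = 841 × 1189 mm.
Off by 3 mm total — nearest standard size.

A0 (841 × 1189 mm)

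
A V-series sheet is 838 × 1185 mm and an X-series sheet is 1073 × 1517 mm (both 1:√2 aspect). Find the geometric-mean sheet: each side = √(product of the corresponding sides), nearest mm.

Short side: √(838 · 1073) = √899174 ≈ 948.2 → 948 mm
Long side: √(1185 · 1517) = √1797645 ≈ 1340.8 → 1341 mm

948 × 1341 mm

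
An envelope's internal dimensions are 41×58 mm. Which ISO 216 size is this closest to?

C9 (40 × 57 mm)

Aspect ratio 58/41 ≈ 1.415 — close to the ISO √2 ≈ 1.414.
In the C-series (envelope sizes, between A and B): C9 = 40 × 57 mm.
Off by 2 mm total — nearest standard size.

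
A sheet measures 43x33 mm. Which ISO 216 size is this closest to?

Aspect ratio 43/33 ≈ 1.303 (ISO target is √2 ≈ 1.414).
In the B-series (B0 = 1000 × 1414 mm): B10 = 31 × 44 mm.
Off by 3 mm total — nearest standard size.

B10 (31 × 44 mm)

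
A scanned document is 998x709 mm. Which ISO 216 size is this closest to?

B1 (707 × 1000 mm)

Aspect ratio 998/709 ≈ 1.408 — close to the ISO √2 ≈ 1.414.
In the B-series (B0 = 1000 × 1414 mm): B1 = 707 × 1000 mm.
Off by 4 mm total — nearest standard size.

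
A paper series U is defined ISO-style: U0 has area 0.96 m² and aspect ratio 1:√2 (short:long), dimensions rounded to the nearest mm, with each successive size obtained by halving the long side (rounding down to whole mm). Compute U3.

Let U0's short side be w mm. w · w√2 = 0.96 m² = 960,000 mm², so w ≈ 823.9 mm and w√2 ≈ 1165.2 mm → U0 = 824 × 1165 mm.
U1: ⌊1165/2⌋ × 824 = 582 × 824 mm
U2: ⌊824/2⌋ × 582 = 412 × 582 mm
U3: ⌊582/2⌋ × 412 = 291 × 412 mm

291 × 412 mm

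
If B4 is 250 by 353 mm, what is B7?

B5: ⌊353/2⌋ × 250 = 176 × 250 mm
B6: ⌊250/2⌋ × 176 = 125 × 176 mm
B7: ⌊176/2⌋ × 125 = 88 × 125 mm

88 × 125 mm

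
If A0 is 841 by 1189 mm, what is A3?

A1: ⌊1189/2⌋ × 841 = 594 × 841 mm
A2: ⌊841/2⌋ × 594 = 420 × 594 mm
A3: ⌊594/2⌋ × 420 = 297 × 420 mm

297 × 420 mm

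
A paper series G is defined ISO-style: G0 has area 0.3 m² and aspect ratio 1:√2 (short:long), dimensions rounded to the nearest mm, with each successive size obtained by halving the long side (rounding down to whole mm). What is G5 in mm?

Let G0's short side be w mm. w · w√2 = 0.3 m² = 300,000 mm², so w ≈ 460.6 mm and w√2 ≈ 651.4 mm → G0 = 461 × 651 mm.
G1: ⌊651/2⌋ × 461 = 325 × 461 mm
G2: ⌊461/2⌋ × 325 = 230 × 325 mm
G3: ⌊325/2⌋ × 230 = 162 × 230 mm
G4: ⌊230/2⌋ × 162 = 115 × 162 mm
G5: ⌊162/2⌋ × 115 = 81 × 115 mm

81 × 115 mm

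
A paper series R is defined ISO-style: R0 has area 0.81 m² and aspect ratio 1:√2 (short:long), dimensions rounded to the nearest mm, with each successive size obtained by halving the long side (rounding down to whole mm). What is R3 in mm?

267 × 378 mm

Let R0's short side be w mm. w · w√2 = 0.81 m² = 810,000 mm², so w ≈ 756.8 mm and w√2 ≈ 1070.3 mm → R0 = 757 × 1070 mm.
R1: ⌊1070/2⌋ × 757 = 535 × 757 mm
R2: ⌊757/2⌋ × 535 = 378 × 535 mm
R3: ⌊535/2⌋ × 378 = 267 × 378 mm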